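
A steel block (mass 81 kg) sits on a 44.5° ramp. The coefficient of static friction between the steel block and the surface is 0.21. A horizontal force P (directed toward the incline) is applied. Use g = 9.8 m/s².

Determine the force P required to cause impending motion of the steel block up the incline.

At impending motion up the slope, friction acts down-slope at its limit: f = μ_s N.
Perpendicular to the incline: N = m g cos θ + P sin θ.
Along the incline: P cos θ = m g sin θ + μ_s N = m g sin θ + μ_s (m g cos θ + P sin θ).
Solving, P (cos θ − μ_s sin θ) = m g (sin θ + μ_s cos θ), so P = 81×9.8×(sin 44.5° + 0.21 cos 44.5°)/(cos 44.5° − 0.21 sin 44.5°) = 794×0.8507/0.5661 = 1190 N.

P ≈ 1190 N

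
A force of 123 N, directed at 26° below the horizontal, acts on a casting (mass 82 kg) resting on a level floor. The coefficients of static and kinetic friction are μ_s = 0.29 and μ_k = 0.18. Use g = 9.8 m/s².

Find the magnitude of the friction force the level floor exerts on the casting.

Vertical equilibrium gives N = m g + P sin α = 857.5 N.
Horizontally, friction must balance P cos α = 110.6 N.
μ_s N = 0.29 × 857.5 = 248.7 N.
Since 110.6 N does not exceed the limit, the casting stays at rest and f = 111 N.

f ≈ 111 N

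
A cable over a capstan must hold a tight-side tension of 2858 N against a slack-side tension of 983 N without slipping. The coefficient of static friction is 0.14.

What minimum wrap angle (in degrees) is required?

T₂/T₁ = e^{μβ} → β = ln(T₂/T₁)/μ.
β = ln(2858/983)/0.14 = 1.067/0.14 = 7.623 rad.
In degrees: β = 7.623 × 180/π = 437°.

β_min ≈ 437°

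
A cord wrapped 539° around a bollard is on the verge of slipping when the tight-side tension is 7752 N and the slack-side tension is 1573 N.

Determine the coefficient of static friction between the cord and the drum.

μ ≈ 0.17

T₂/T₁ = e^{μβ} → μ = ln(T₂/T₁)/β.
β = 539° = 9.407 rad.
μ = ln(7752/1573)/9.407 = ln(4.928)/9.407 = 0.17.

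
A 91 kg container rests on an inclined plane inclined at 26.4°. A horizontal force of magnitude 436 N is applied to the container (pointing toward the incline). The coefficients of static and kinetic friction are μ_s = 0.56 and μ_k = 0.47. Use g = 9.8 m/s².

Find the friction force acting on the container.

Normal direction: N = m g cos θ + P sin θ = 992.7 N.
Parallel to the incline: P cos θ − m g sin θ = 390.5 − 396.5 = -5.995 N; the friction needed to balance this is 5.995 N acting up the slope.
The limit of static friction is μ_s N = 555.9 N.
Since 5.995 N is within the 555.9 N limit, the container stays put and friction is exactly 6 N.

f ≈ 6 N (up the incline)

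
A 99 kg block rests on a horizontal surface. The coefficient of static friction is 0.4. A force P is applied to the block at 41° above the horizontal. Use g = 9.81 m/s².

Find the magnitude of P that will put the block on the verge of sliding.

N = m g − P sin α (the pull lifts the block).
At impending slip, P cos α = μ_s N = μ_s (m g − P sin α).
Solving: P (cos α + μ_s sin α) = μ_s m g → P = 0.4×971/(cos 41° + 0.4 sin 41°) = 388/1.017 = 382 N.

P ≈ 382 N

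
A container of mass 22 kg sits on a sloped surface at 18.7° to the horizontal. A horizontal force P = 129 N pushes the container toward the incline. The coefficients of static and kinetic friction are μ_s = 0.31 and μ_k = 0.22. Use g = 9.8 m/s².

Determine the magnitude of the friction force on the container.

The horizontal push has a component P sin θ into the surface, so N = m g cos θ + P sin θ = 204.2 + 41.36 = 245.6 N.
Along the incline, the net driving force (taking up-slope positive) is P cos θ − m g sin θ = 122.2 − 69.12 = 53.07 N, so equilibrium requires friction f = -53.07 N (down-slope).
The limit of static friction is μ_s N = 76.13 N.
|f_req| = 53.07 ≤ 76.13 N → the container is in equilibrium; friction equals the required value.

f ≈ 53.1 N (down the incline)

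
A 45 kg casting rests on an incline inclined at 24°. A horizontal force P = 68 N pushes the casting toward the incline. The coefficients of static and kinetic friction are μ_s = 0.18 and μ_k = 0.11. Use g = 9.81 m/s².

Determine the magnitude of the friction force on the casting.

Normal direction: N = m g cos θ + P sin θ = 430.9 N.
Along the incline, the net driving force (taking up-slope positive) is P cos θ − m g sin θ = 62.12 − 179.6 = -117.4 N, so equilibrium requires friction f = 117.4 N (up-slope).
Maximum static friction: μ_s N = 0.18 × 430.9 = 77.57 N.
|f_req| = 117.4 > 77.57 N → the casting slides down the incline; f = μ_k N = 0.11 × 430.9 = 47.4 N.

f ≈ 47.4 N (up the incline)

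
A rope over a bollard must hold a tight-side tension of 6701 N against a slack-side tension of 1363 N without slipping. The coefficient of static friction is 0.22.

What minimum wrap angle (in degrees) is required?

β_min ≈ 415°

T₂/T₁ = e^{μβ} → β = ln(T₂/T₁)/μ.
β = ln(6701/1363)/0.22 = 1.593/0.22 = 7.239 rad.
In degrees: β = 7.239 × 180/π = 415°.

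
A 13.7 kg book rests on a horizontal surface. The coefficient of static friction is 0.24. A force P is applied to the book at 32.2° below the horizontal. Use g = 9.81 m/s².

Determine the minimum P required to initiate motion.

P ≈ 44.9 N

N = m g + P sin α (the push presses the book into the horizontal surface).
At impending slip, P cos α = μ_s N = μ_s (m g + P sin α).
Solving: P (cos α − μ_s sin α) = μ_s m g → P = 0.24×134/(cos 32.2° − 0.24 sin 32.2°) = 32.3/0.7183 = 44.9 N.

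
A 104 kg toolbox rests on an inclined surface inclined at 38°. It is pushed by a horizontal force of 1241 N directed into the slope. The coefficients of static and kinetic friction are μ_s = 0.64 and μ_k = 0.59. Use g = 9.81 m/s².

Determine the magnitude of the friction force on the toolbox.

Normal direction: N = m g cos θ + P sin θ = 1568 N.
Parallel to the incline: P cos θ − m g sin θ = 977.9 − 628.1 = 349.8 N; the friction needed to balance this is 349.8 N acting down the slope.
Maximum static friction: μ_s N = 0.64 × 1568 = 1004 N.
|f_req| = 349.8 ≤ 1004 N → the toolbox is in equilibrium; friction equals the required value.

f ≈ 350 N (down the incline)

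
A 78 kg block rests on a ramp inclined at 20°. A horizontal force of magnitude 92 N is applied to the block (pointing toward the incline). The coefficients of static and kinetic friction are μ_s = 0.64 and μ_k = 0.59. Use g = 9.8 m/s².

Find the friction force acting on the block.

f ≈ 175 N (up the incline)

Resolve perpendicular to the incline: N = m g cos θ + P sin θ = 78×9.8×cos 20° + 92×sin 20° = 749.8 N.
Parallel to the incline: P cos θ − m g sin θ = 86.45 − 261.4 = -175 N; the friction needed to balance this is 175 N acting up the slope.
The limit of static friction is μ_s N = 479.9 N.
Since 175 N is within the 479.9 N limit, the block stays put and friction is exactly 175 N.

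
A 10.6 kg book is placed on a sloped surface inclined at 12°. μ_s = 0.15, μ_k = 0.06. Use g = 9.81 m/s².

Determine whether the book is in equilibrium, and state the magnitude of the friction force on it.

f ≈ 6.1 N

N = m g cos θ = 102 N.
Down-slope weight component: m g sin θ = 21.6 N.
μ_s N = 15.3 N.
21.6 > 15.3 N, so it slides; kinetic friction f = μ_k N = 0.06×102 = 6.1 N.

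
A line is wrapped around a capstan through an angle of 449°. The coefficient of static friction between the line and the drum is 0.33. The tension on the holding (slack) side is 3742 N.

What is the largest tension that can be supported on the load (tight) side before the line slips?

T_max ≈ 49700 N

At impending slip the capstan equation gives T₂/T₁ = e^{μβ} with β in radians.
β = 449° × π/180 = 7.837 rad.
e^{μβ} = e^{0.33×7.837} = 13.28.
T₂ = T₁ · e^{μβ} = 3742 × 13.28 = 49700 N.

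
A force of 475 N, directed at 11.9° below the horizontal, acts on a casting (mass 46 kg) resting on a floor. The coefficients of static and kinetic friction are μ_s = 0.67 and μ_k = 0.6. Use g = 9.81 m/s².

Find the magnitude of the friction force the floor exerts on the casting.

f ≈ 330 N

N = m g + P sin α = 451.3 + 475×sin 11.9° = 549.2 N.
Horizontally, friction must balance P cos α = 464.8 N.
The static-friction limit is μ_s N = 368 N.
464.8 > 368 N → the casting slides; f = μ_k N = 0.6×549.2 = 330 N.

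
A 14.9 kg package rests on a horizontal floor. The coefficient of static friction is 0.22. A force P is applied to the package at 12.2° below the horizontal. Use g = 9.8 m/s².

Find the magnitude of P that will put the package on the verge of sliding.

P ≈ 34.5 N

N = m g + P sin α (the push presses the package into the horizontal floor).
At impending slip, P cos α = μ_s N = μ_s (m g + P sin α).
Solving: P (cos α − μ_s sin α) = μ_s m g → P = 0.22×146/(cos 12.2° − 0.22 sin 12.2°) = 32.1/0.9309 = 34.5 N.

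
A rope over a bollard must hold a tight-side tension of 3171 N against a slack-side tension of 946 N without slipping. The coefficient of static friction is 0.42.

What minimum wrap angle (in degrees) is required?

β_min ≈ 165°

T₂/T₁ = e^{μβ} → β = ln(T₂/T₁)/μ.
β = ln(3171/946)/0.42 = 1.21/0.42 = 2.88 rad.
In degrees: β = 2.88 × 180/π = 165°.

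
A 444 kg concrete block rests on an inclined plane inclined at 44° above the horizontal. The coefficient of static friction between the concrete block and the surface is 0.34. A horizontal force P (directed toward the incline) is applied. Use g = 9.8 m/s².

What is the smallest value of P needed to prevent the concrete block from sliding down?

The concrete block tends to slide down (tan θ > μ_s), so at the point of impending slip friction acts up-slope at its limit: f = μ_s N.
Perpendicular to the incline: N = m g cos θ + P sin θ.
Along the incline: P cos θ + μ_s N = m g sin θ, i.e. P cos θ + μ_s (m g cos θ + P sin θ) = m g sin θ.
Solving, P (cos θ + μ_s sin θ) = m g (sin θ − μ_s cos θ), so P = 4350×0.4501/0.9555 = 2050 N.

P_min ≈ 2050 N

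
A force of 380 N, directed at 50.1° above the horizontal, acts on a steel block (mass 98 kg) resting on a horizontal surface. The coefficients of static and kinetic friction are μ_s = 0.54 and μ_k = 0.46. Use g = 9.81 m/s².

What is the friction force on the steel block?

The vertical component of P reduces the normal force: N = m g − P sin α = 961.4 − 291.5 = 669.9 N.
For equilibrium, f = P cos α = 380×cos 50.1° = 243.8 N.
The static-friction limit is μ_s N = 361.7 N.
Since 243.8 N does not exceed the limit, the steel block stays at rest and f = 244 N.

f ≈ 244 N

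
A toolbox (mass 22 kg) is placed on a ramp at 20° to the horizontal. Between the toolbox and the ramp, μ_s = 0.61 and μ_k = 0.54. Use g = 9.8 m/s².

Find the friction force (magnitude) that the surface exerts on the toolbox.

f ≈ 73.7 N (up the incline)

Perpendicular to the surface, N = m g cos θ = 22·9.8·cos 20° = 202.6 N.
Along the slope the weight component is m g sin θ = 73.74 N; friction must supply exactly this, acting up-slope.
The static-friction ceiling is μ_s N = 0.61 × 202.6 = 123.6 N.
Since |73.74| ≤ 123.6 N, no slip — friction simply equals what equilibrium demands.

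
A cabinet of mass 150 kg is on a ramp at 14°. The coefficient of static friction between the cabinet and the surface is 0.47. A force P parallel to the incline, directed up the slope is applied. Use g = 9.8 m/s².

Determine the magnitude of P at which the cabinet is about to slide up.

P ≈ 1030 N

At impending motion up the slope, friction acts down-slope at its limit: f = μ_s N.
P is parallel to the surface, so N = m g cos θ = 1430 N.
Along the incline: P = m g sin θ + μ_s N = 356 + 0.47×1430 = 1030 N.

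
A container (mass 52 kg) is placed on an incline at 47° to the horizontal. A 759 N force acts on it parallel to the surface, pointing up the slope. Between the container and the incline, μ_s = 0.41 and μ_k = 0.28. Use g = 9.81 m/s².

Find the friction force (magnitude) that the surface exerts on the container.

f ≈ 97.4 N (down the incline)

Perpendicular to the surface, N = m g cos θ = 52·9.81·cos 47° = 347.9 N.
Parallel to the incline, ΣF = 0 gives f = m g sin θ − P = 373.1 − 759 = -385.9 N (up-slope positive).
Maximum static friction available: μ_s N = 0.41 × 347.9 = 142.6 N.
|-385.9| exceeds 142.6 N, so the container slips up-slope; friction is kinetic, f = μ_k N = 0.28×347.9 = 97.4 N.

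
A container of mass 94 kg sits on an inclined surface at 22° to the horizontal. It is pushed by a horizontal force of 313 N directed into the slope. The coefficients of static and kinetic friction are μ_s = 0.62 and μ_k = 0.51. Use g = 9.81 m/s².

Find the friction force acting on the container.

Normal direction: N = m g cos θ + P sin θ = 972.2 N.
Along the incline, the net driving force (taking up-slope positive) is P cos θ − m g sin θ = 290.2 − 345.4 = -55.23 N, so equilibrium requires friction f = 55.23 N (up-slope).
The limit of static friction is μ_s N = 602.8 N.
Since 55.23 N is within the 602.8 N limit, the container stays put and friction is exactly 55.2 N.

f ≈ 55.2 N (up the incline)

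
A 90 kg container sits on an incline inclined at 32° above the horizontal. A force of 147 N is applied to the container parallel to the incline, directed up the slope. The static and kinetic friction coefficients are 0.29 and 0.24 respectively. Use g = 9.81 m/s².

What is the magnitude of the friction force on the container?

f ≈ 180 N (up the incline)

Perpendicular to the surface, N = m g cos θ = 90·9.81·cos 32° = 748.7 N.
The friction needed for equilibrium is m g sin θ − P = 467.9 − 147 = 320.9 N, measured positive up-slope.
The static-friction ceiling is μ_s N = 0.29 × 748.7 = 217.1 N.
Since |320.9| > 217.1 N, static friction cannot hold it; the container slides down the incline and kinetic friction applies: f = μ_k N = 0.24 × 748.7 = 180 N.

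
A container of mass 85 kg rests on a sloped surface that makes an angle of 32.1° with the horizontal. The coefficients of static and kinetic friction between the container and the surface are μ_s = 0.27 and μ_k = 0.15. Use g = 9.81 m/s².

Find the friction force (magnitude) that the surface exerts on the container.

f ≈ 106 N (up the incline)

Perpendicular to the surface, N = m g cos θ = 85·9.81·cos 32.1° = 706.4 N.
For equilibrium along the incline, friction must balance the weight component: f = m g sin θ = 443.1 N up the slope.
Static friction can supply at most μ_s N = 190.7 N.
|443.1| exceeds 190.7 N, so the container slips down-slope; friction is kinetic, f = μ_k N = 0.15×706.4 = 106 N.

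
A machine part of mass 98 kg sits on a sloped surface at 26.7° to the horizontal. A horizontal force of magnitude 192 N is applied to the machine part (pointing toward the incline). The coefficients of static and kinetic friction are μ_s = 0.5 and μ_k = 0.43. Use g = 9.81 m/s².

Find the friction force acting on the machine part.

f ≈ 260 N (up the incline)

Normal direction: N = m g cos θ + P sin θ = 945.1 N.
Parallel to the incline: P cos θ − m g sin θ = 171.5 − 432 = -260.4 N; the friction needed to balance this is 260.4 N acting up the slope.
The limit of static friction is μ_s N = 472.6 N.
Since 260.4 N is within the 472.6 N limit, the machine part stays put and friction is exactly 260 N.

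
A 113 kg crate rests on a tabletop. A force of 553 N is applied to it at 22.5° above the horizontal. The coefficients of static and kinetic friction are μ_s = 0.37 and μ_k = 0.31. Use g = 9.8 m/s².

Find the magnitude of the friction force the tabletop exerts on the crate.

f ≈ 278 N

The vertical component of P reduces the normal force: N = m g − P sin α = 1107 − 211.6 = 895.8 N.
The horizontal driving force is P cos α = 510.9 N, so equilibrium needs friction f = 510.9 N.
The static-friction limit is μ_s N = 331.4 N.
The required friction exceeds μ_s N, so the crate moves and f = μ_k N = 278 N.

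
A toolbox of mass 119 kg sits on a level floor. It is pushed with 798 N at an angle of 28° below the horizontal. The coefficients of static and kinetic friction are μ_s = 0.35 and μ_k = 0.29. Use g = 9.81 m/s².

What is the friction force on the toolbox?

f ≈ 447 N

Vertical equilibrium gives N = m g + P sin α = 1542 N.
The horizontal driving force is P cos α = 704.6 N, so equilibrium needs friction f = 704.6 N.
μ_s N = 0.35 × 1542 = 539.7 N.
The required friction exceeds μ_s N, so the toolbox moves and f = μ_k N = 447 N.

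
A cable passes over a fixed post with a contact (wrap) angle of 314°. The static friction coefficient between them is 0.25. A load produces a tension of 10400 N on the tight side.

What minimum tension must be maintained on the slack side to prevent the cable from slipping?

T_min ≈ 2640 N

Capstan equation at impending slip: T_tight/T_slack = e^{μβ}.
β = 314° = 5.48 rad; e^{μβ} = e^{0.25×5.48} = 3.936.
T_slack = T_tight / e^{μβ} = 10400 / 3.936 = 2640 N.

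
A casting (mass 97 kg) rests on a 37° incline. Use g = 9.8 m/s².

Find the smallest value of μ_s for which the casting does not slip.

At the slip threshold m g sin θ = μ_s m g cos θ, so μ_s,min = tan θ.
μ_s,min = tan 37° = 0.754.

μ_s,min ≈ 0.754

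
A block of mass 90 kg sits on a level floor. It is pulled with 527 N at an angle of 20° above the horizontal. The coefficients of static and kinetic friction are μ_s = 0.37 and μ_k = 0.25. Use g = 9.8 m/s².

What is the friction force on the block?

f ≈ 175 N

N = m g − P sin α = 882 − 527×sin 20° = 701.8 N.
For equilibrium, f = P cos α = 527×cos 20° = 495.2 N.
The static-friction limit is μ_s N = 259.6 N.
495.2 > 259.6 N → the block slides; f = μ_k N = 0.25×701.8 = 175 N.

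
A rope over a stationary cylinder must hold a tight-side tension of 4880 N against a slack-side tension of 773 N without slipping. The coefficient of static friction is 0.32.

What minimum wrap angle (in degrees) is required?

β_min ≈ 330°

T₂/T₁ = e^{μβ} → β = ln(T₂/T₁)/μ.
β = ln(4880/773)/0.32 = 1.843/0.32 = 5.758 rad.
In degrees: β = 5.758 × 180/π = 330°.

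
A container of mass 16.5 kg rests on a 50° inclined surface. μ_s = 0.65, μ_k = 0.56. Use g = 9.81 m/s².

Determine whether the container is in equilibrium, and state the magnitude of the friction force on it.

f ≈ 58.3 N

N = m g cos θ = 104 N.
Down-slope weight component: m g sin θ = 124 N.
μ_s N = 67.6 N.
124 > 67.6 N, so it slides; kinetic friction f = μ_k N = 0.56×104 = 58.3 N.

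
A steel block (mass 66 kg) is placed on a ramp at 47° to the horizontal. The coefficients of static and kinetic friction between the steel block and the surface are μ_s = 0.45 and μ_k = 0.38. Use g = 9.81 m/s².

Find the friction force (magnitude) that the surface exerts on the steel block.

Perpendicular to the surface, N = m g cos θ = 66·9.81·cos 47° = 441.6 N.
For equilibrium along the incline, friction must balance the weight component: f = m g sin θ = 473.5 N up the slope.
Static friction can supply at most μ_s N = 198.7 N.
Since |473.5| > 198.7 N, static friction cannot hold it; the steel block slides down the incline and kinetic friction applies: f = μ_k N = 0.38 × 441.6 = 168 N.

f ≈ 168 N (up the incline)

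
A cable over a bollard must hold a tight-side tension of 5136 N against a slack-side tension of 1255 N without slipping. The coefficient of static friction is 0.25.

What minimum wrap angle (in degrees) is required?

T₂/T₁ = e^{μβ} → β = ln(T₂/T₁)/μ.
β = ln(5136/1255)/0.25 = 1.409/0.25 = 5.637 rad.
In degrees: β = 5.637 × 180/π = 323°.

β_min ≈ 323°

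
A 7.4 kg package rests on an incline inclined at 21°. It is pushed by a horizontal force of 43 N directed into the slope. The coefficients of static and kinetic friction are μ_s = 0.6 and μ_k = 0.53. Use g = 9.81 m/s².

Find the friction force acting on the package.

Normal direction: N = m g cos θ + P sin θ = 83.18 N.
Along the incline, the net driving force (taking up-slope positive) is P cos θ − m g sin θ = 40.14 − 26.02 = 14.13 N, so equilibrium requires friction f = -14.13 N (down-slope).
The limit of static friction is μ_s N = 49.91 N.
Since 14.13 N is within the 49.91 N limit, the package stays put and friction is exactly 14.1 N.

f ≈ 14.1 N (down the incline)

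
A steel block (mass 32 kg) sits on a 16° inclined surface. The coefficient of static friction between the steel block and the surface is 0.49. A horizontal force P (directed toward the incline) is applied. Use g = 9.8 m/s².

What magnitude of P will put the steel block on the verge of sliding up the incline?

P ≈ 283 N

At impending motion up the slope, friction acts down-slope at its limit: f = μ_s N.
Perpendicular to the incline: N = m g cos θ + P sin θ.
Along the incline: P cos θ = m g sin θ + μ_s N = m g sin θ + μ_s (m g cos θ + P sin θ).
Solving, P (cos θ − μ_s sin θ) = m g (sin θ + μ_s cos θ), so P = 32×9.8×(sin 16° + 0.49 cos 16°)/(cos 16° − 0.49 sin 16°) = 314×0.7467/0.8262 = 283 N.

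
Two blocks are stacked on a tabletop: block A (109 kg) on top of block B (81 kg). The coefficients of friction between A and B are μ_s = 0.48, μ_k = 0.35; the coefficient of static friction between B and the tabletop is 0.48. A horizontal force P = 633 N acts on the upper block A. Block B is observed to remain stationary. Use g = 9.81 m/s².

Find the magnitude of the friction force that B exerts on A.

Between the blocks, N₁ = m_A g = 1069 N.
So the A–B interface can sustain at most μ_s N₁ = 513.3 N of static friction.
Since P = 633 N > 513.3 N, A slides on B; the A–B friction is kinetic: f₁ = μ_k N₁ = 0.35×1069 = 374 N.
By Newton's third law B feels 374 N forward from A. With B stationary, the floor's static friction on B balances it: f₂ = 374 N (well within μ_s(m_A+m_B)g = 894.7 N).

f ≈ 374 N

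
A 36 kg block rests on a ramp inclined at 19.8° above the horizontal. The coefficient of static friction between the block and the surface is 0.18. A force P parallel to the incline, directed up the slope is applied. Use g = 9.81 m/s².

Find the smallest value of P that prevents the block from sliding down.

The block tends to slide down (tan θ > μ_s), so at the point of impending slip friction acts up-slope at its limit: f = μ_s N.
P is parallel to the surface, so N = m g cos θ = 332 N.
Along the incline: P + μ_s N = m g sin θ, so P = 120 − 0.18×332 = 59.8 N.

P_min ≈ 59.8 N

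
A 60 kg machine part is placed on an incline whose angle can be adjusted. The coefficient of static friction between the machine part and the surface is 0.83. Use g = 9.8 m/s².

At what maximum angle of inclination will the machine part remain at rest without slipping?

At the slip threshold, m g sin θ = μ_s · m g cos θ, so tan θ = μ_s.
θ_max = arctan(0.83) = 39.7°.

θ_max ≈ 39.7°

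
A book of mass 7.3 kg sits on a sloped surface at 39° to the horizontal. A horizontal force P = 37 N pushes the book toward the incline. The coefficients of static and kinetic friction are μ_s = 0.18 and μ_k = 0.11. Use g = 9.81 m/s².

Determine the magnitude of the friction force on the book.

f ≈ 8.68 N (up the incline)

The horizontal push has a component P sin θ into the surface, so N = m g cos θ + P sin θ = 55.65 + 23.28 = 78.94 N.
Along the incline, the net driving force (taking up-slope positive) is P cos θ − m g sin θ = 28.75 − 45.07 = -16.31 N, so equilibrium requires friction f = 16.31 N (up-slope).
Maximum static friction: μ_s N = 0.18 × 78.94 = 14.21 N.
The required 16.31 N exceeds the static limit, so the book slides down-slope and f = μ_k N = 0.11×78.94 = 8.68 N.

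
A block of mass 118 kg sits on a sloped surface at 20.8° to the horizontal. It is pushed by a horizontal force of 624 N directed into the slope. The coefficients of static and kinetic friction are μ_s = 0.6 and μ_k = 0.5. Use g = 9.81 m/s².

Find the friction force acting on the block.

The horizontal push has a component P sin θ into the surface, so N = m g cos θ + P sin θ = 1082 + 221.6 = 1304 N.
Along the incline, the net driving force (taking up-slope positive) is P cos θ − m g sin θ = 583.3 − 411.1 = 172.3 N, so equilibrium requires friction f = -172.3 N (down-slope).
Maximum static friction: μ_s N = 0.6 × 1304 = 782.2 N.
|f_req| = 172.3 ≤ 782.2 N → the block is in equilibrium; friction equals the required value.

f ≈ 172 N (down the incline)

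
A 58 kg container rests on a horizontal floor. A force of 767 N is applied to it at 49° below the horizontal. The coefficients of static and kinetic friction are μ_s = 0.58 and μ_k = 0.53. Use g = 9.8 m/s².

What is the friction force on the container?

f ≈ 503 N

N = m g + P sin α = 568.4 + 767×sin 49° = 1147 N.
For equilibrium, f = P cos α = 767×cos 49° = 503.2 N.
The static-friction limit is μ_s N = 665.4 N.
Since 503.2 N does not exceed the limit, the container stays at rest and f = 503 N.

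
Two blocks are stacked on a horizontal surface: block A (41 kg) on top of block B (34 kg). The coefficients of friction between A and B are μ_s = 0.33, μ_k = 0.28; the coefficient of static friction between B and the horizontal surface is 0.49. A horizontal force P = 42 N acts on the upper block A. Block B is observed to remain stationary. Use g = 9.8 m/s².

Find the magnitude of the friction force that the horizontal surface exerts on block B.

Normal force at the A–B interface: N₁ = m_A g = 401.8 N.
So the A–B interface can sustain at most μ_s N₁ = 132.6 N of static friction.
P = 42 N is within that limit, so A and B move together (both at rest); the A–B friction is simply f₁ = P = 42 N.
B experiences an equal 42 N forward from A (third law). B is in equilibrium, so the floor supplies f₂ = 42 N of static friction (limit μ_s(m_A+m_B)g = 360.1 N, not exceeded).

f ≈ 42 N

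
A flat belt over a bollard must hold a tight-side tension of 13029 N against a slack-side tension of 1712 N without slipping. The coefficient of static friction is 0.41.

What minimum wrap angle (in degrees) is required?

T₂/T₁ = e^{μβ} → β = ln(T₂/T₁)/μ.
β = ln(13029/1712)/0.41 = 2.03/0.41 = 4.95 rad.
In degrees: β = 4.95 × 180/π = 284°.

β_min ≈ 284°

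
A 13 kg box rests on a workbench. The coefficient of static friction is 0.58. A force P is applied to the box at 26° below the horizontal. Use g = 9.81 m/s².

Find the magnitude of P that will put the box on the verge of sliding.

N = m g + P sin α (the push presses the box into the workbench).
At impending slip, P cos α = μ_s N = μ_s (m g + P sin α).
Solving: P (cos α − μ_s sin α) = μ_s m g → P = 0.58×128/(cos 26° − 0.58 sin 26°) = 74/0.6445 = 115 N.

P ≈ 115 N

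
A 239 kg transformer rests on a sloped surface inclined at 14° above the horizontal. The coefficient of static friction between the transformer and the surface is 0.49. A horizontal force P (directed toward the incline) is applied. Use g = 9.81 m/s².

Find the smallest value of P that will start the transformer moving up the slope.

At impending motion up the slope, friction acts down-slope at its limit: f = μ_s N.
Perpendicular to the incline: N = m g cos θ + P sin θ.
Along the incline: P cos θ = m g sin θ + μ_s N = m g sin θ + μ_s (m g cos θ + P sin θ).
Solving, P (cos θ − μ_s sin θ) = m g (sin θ + μ_s cos θ), so P = 239×9.81×(sin 14° + 0.49 cos 14°)/(cos 14° − 0.49 sin 14°) = 2340×0.7174/0.8518 = 1970 N.

P ≈ 1970 N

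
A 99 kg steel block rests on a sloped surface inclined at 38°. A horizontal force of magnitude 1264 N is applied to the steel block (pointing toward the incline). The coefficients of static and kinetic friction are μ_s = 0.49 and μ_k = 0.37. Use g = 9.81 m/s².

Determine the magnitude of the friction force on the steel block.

f ≈ 398 N (down the incline)

The horizontal push has a component P sin θ into the surface, so N = m g cos θ + P sin θ = 765.3 + 778.2 = 1544 N.
Parallel to the incline: P cos θ − m g sin θ = 996 − 597.9 = 398.1 N; the friction needed to balance this is 398.1 N acting down the slope.
The limit of static friction is μ_s N = 756.3 N.
Since 398.1 N is within the 756.3 N limit, the steel block stays put and friction is exactly 398 N.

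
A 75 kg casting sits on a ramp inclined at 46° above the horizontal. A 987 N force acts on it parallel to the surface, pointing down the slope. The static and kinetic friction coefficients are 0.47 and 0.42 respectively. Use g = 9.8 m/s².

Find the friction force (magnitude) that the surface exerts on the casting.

Perpendicular to the surface, N = m g cos θ = 75·9.8·cos 46° = 510.6 N.
Parallel to the incline, ΣF = 0 gives f = m g sin θ + P = 528.7 + 987 = 1516 N (up-slope positive).
The static-friction ceiling is μ_s N = 0.47 × 510.6 = 240 N.
|1516| exceeds 240 N, so the casting slips down-slope; friction is kinetic, f = μ_k N = 0.42×510.6 = 214 N.

f ≈ 214 N (up the incline)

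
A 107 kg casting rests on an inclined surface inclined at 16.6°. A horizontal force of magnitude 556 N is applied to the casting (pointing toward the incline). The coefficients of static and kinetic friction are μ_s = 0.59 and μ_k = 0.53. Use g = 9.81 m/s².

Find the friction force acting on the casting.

f ≈ 233 N (down the incline)

Resolve perpendicular to the incline: N = m g cos θ + P sin θ = 107×9.81×cos 16.6° + 556×sin 16.6° = 1165 N.
Along the incline, the net driving force (taking up-slope positive) is P cos θ − m g sin θ = 532.8 − 299.9 = 232.9 N, so equilibrium requires friction f = -232.9 N (down-slope).
The limit of static friction is μ_s N = 687.2 N.
|f_req| = 232.9 ≤ 687.2 N → the casting is in equilibrium; friction equals the required value.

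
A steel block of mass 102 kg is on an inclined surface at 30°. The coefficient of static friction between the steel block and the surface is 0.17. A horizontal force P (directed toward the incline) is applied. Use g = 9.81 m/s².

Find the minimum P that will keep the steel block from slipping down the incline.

P_min ≈ 371 N

The steel block tends to slide down (tan θ > μ_s), so at the point of impending slip friction acts up-slope at its limit: f = μ_s N.
Perpendicular to the incline: N = m g cos θ + P sin θ.
Along the incline: P cos θ + μ_s N = m g sin θ, i.e. P cos θ + μ_s (m g cos θ + P sin θ) = m g sin θ.
Solving, P (cos θ + μ_s sin θ) = m g (sin θ − μ_s cos θ), so P = 1000×0.3528/0.951 = 371 N.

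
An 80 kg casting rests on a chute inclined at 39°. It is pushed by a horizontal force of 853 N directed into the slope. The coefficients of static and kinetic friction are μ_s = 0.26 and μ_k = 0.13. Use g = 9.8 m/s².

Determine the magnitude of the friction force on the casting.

The horizontal push has a component P sin θ into the surface, so N = m g cos θ + P sin θ = 609.3 + 536.8 = 1146 N.
Along the incline, the net driving force (taking up-slope positive) is P cos θ − m g sin θ = 662.9 − 493.4 = 169.5 N, so equilibrium requires friction f = -169.5 N (down-slope).
Maximum static friction: μ_s N = 0.26 × 1146 = 298 N.
|f_req| = 169.5 ≤ 298 N → the casting is in equilibrium; friction equals the required value.

f ≈ 170 N (down the incline)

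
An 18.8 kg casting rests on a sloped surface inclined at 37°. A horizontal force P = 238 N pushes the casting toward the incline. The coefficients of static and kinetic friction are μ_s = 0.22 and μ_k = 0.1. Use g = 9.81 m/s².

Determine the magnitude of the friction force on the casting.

Normal direction: N = m g cos θ + P sin θ = 290.5 N.
Parallel to the incline: P cos θ − m g sin θ = 190.1 − 111 = 79.08 N; the friction needed to balance this is 79.08 N acting down the slope.
Maximum static friction: μ_s N = 0.22 × 290.5 = 63.91 N.
|f_req| = 79.08 > 63.91 N → the casting slides up the incline; f = μ_k N = 0.1 × 290.5 = 29.1 N.

f ≈ 29.1 N (down the incline)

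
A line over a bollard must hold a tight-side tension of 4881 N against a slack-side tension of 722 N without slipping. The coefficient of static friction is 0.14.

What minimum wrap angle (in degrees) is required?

β_min ≈ 782°

T₂/T₁ = e^{μβ} → β = ln(T₂/T₁)/μ.
β = ln(4881/722)/0.14 = 1.911/0.14 = 13.65 rad.
In degrees: β = 13.65 × 180/π = 782°.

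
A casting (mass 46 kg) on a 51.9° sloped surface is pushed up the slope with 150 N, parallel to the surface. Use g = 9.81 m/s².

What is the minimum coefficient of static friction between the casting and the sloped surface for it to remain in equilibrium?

N = m g cos θ = 278.4 N.
Friction must make up the shortfall along the incline: f = m g sin θ − P = 355.1 − 150 = 205.1 N.
At the threshold f = μ_s N, so μ_s,min = 205.1/278.4 = 0.737.

μ_s,min ≈ 0.737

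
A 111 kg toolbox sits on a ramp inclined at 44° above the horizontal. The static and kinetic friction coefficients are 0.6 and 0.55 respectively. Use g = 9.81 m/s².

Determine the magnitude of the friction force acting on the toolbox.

f ≈ 431 N (up the incline)

Perpendicular to the surface, N = m g cos θ = 111·9.81·cos 44° = 783.3 N.
For equilibrium along the incline, friction must balance the weight component: f = m g sin θ = 756.4 N up the slope.
Static friction can supply at most μ_s N = 470 N.
Since |756.4| > 470 N, static friction cannot hold it; the toolbox slides down the incline and kinetic friction applies: f = μ_k N = 0.55 × 783.3 = 431 N.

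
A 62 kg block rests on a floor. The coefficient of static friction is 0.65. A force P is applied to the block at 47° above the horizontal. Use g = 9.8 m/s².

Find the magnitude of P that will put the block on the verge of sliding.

N = m g − P sin α (the pull lifts the block).
At impending slip, P cos α = μ_s N = μ_s (m g − P sin α).
Solving: P (cos α + μ_s sin α) = μ_s m g → P = 0.65×608/(cos 47° + 0.65 sin 47°) = 395/1.157 = 341 N.

P ≈ 341 N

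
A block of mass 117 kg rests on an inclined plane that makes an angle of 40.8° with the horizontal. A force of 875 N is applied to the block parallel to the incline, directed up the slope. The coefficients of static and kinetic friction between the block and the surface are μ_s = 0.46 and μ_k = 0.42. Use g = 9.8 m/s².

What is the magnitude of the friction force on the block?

f ≈ 126 N (down the incline)

Perpendicular to the surface, N = m g cos θ = 117·9.8·cos 40.8° = 868 N.
For equilibrium along the incline the friction force must supply f = m g sin θ − P = 749.2 − 875 = -125.8 N (positive meaning up-slope).
Static friction can supply at most μ_s N = 399.3 N.
Since |-125.8| ≤ 399.3 N, static friction is sufficient; f equals the required value, not μ_s N.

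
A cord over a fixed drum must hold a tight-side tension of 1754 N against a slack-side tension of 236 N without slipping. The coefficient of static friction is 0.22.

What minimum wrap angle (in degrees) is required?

T₂/T₁ = e^{μβ} → β = ln(T₂/T₁)/μ.
β = ln(1754/236)/0.22 = 2.006/0.22 = 9.117 rad.
In degrees: β = 9.117 × 180/π = 522°.

β_min ≈ 522°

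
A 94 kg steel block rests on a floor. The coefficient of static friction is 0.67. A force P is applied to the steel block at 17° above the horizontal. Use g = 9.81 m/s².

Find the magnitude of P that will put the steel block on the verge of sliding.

P ≈ 536 N

N = m g − P sin α (the pull lifts the steel block).
At impending slip, P cos α = μ_s N = μ_s (m g − P sin α).
Solving: P (cos α + μ_s sin α) = μ_s m g → P = 0.67×922/(cos 17° + 0.67 sin 17°) = 618/1.152 = 536 N.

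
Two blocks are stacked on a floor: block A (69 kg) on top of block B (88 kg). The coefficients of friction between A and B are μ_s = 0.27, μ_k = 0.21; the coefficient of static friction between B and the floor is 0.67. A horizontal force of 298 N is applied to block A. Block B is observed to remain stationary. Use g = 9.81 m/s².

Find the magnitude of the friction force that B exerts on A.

f ≈ 142 N

The normal force B exerts on A is simply A's weight, N₁ = 676.9 N.
So the A–B interface can sustain at most μ_s N₁ = 182.8 N of static friction.
P = 298 N exceeds that limit, so A slips over B and the interface friction becomes kinetic: f₁ = μ_k N₁ = 0.21×676.9 = 142 N.
B experiences an equal 142 N forward from A (third law). B is in equilibrium, so the floor supplies f₂ = 142 N of static friction (limit μ_s(m_A+m_B)g = 1032 N, not exceeded).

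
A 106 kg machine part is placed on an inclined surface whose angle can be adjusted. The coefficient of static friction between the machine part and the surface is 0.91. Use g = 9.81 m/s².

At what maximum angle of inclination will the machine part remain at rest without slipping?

θ_max ≈ 42.3°

At the slip threshold, m g sin θ = μ_s · m g cos θ, so tan θ = μ_s.
θ_max = arctan(0.91) = 42.3°.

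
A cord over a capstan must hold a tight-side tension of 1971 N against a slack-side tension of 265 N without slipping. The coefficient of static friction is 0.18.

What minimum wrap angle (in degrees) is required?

T₂/T₁ = e^{μβ} → β = ln(T₂/T₁)/μ.
β = ln(1971/265)/0.18 = 2.007/0.18 = 11.15 rad.
In degrees: β = 11.15 × 180/π = 639°.

β_min ≈ 639°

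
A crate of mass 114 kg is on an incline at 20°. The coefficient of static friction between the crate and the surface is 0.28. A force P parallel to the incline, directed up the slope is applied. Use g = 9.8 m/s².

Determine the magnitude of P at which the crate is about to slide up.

At impending motion up the slope, friction acts down-slope at its limit: f = μ_s N.
P is parallel to the surface, so N = m g cos θ = 1050 N.
Along the incline: P = m g sin θ + μ_s N = 382 + 0.28×1050 = 676 N.

P ≈ 676 N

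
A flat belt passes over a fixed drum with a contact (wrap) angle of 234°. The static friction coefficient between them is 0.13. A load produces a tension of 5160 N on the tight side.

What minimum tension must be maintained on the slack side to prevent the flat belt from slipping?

T_min ≈ 3030 N

Capstan equation at impending slip: T_tight/T_slack = e^{μβ}.
β = 234° = 4.084 rad; e^{μβ} = e^{0.13×4.084} = 1.701.
T_slack = T_tight / e^{μβ} = 5160 / 1.701 = 3030 N.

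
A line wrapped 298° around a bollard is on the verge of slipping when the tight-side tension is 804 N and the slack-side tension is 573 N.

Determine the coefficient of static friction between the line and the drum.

μ ≈ 0.0651

T₂/T₁ = e^{μβ} → μ = ln(T₂/T₁)/β.
β = 298° = 5.201 rad.
μ = ln(804/573)/5.201 = ln(1.403)/5.201 = 0.0651.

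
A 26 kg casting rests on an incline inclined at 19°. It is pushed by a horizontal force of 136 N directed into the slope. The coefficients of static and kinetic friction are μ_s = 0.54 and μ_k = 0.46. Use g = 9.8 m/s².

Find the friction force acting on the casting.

The horizontal push has a component P sin θ into the surface, so N = m g cos θ + P sin θ = 240.9 + 44.28 = 285.2 N.
Along the incline, the net driving force (taking up-slope positive) is P cos θ − m g sin θ = 128.6 − 82.95 = 45.64 N, so equilibrium requires friction f = -45.64 N (down-slope).
The limit of static friction is μ_s N = 154 N.
Since 45.64 N is within the 154 N limit, the casting stays put and friction is exactly 45.6 N.

f ≈ 45.6 N (down the incline)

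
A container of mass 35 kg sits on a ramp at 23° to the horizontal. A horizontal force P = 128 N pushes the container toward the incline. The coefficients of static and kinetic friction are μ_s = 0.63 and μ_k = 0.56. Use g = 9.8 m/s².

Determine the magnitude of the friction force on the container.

Normal direction: N = m g cos θ + P sin θ = 365.7 N.
Parallel to the incline: P cos θ − m g sin θ = 117.8 − 134 = -16.2 N; the friction needed to balance this is 16.2 N acting up the slope.
Maximum static friction: μ_s N = 0.63 × 365.7 = 230.4 N.
Since 16.2 N is within the 230.4 N limit, the container stays put and friction is exactly 16.2 N.

f ≈ 16.2 N (up the incline)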